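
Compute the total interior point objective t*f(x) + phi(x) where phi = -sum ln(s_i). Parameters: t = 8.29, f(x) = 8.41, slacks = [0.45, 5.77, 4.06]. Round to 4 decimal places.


Step 1: Compute log-barrier.
ln values: [-0.7985, 1.7527, 1.4012]
phi = -(-0.7985 + 1.7527 + 1.4012) = -2.3553
Step 2: Compute augmented objective.
t*f(x) = 8.29*8.41 = 69.7189
Total = 69.7189 - 2.3553 = 67.3636


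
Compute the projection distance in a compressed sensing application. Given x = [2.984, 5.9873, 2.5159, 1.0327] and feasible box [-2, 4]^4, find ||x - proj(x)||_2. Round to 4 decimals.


Project each component onto [-2, 4].
clip(2.984) = 2.984, clip(5.9873) = 4.0, clip(2.5159) = 2.5159, clip(1.0327) = 1.0327
Projection = [2.984, 4.0, 2.5159, 1.0327]
Squared diffs: [0.0, 3.9494, 0.0, 0.0]
Distance = sqrt(3.9494) = 1.9873


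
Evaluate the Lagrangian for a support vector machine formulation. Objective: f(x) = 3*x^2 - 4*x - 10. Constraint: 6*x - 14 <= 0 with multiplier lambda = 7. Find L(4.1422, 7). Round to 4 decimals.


Step 1: Evaluate f(x).
f(4.1422) = 3*4.1422^2 - 4*4.1422 - 10 = 24.9047
Step 2: Evaluate g(x).
g(4.1422) = 6*4.1422 - 14 = 10.8532
Step 3: Compute Lagrangian.
L = 24.9047 + 7*10.8532 = 100.8771


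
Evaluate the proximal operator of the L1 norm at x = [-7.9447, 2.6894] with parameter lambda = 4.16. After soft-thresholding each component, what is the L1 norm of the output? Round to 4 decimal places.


Soft-thresholding with lambda = 4.16:
prox(-7.9447) = sign(-7.9447)*max(|-7.9447| - 4.16, 0) = -3.7847
prox(2.6894) = sign(2.6894)*max(|2.6894| - 4.16, 0) = 0.0
prox(x) = [-3.7847, 0.0]
||prox(x)||_1 = 3.7847 + 0.0 = 3.7847


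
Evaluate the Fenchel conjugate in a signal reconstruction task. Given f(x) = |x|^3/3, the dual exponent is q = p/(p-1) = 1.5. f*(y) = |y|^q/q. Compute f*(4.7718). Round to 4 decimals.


The conjugate exponent q satisfies 1/p + 1/q = 1.
p = 3, so q = 3/(3 - 1) = 1.5
|y|^q = 4.7718^1.5 = 10.4237
f*(4.7718) = 10.4237 / 1.5 = 6.9492


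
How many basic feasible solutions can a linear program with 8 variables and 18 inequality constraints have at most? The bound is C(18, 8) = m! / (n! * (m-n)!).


Each vertex corresponds to some choice of n active constraints out of m, so the number of vertices is at most C(m, n) = m! / (n!(m-n)!).
m = 18, n = 8
Numerator: 18 * 17 * 16 * 15 * 14 * 13 * 12 * 11
Denominator: 8! = 40320
C(18, 8) = 43758


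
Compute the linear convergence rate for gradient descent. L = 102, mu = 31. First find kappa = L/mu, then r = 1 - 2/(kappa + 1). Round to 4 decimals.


Step 1: Compute the condition number.
kappa = L/mu = 102/31 = 3.2903
Step 2: Compute the convergence rate.
r = 1 - 2/(kappa + 1) = 1 - 2*mu/(L + mu) = (L - mu)/(L + mu) = 71/133 = 0.5338


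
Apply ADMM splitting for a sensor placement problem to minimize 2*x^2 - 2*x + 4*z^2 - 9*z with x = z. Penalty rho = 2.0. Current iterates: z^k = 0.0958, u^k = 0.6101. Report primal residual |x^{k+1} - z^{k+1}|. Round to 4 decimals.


ADMM iteration with rho = 2.0, z^k = 0.0958, u^k = 0.6101
Step 1: x-update.
Minimize 2*x^2 - 2*x + (2.0/2)*(x - 0.0958 + 0.6101)^2
FOC: (2*2 + 2.0)*x = 2 + 2.0*(0.0958 - 0.6101)
x^{k+1} = 0.1619
Step 2: z-update.
Minimize 4*z^2 - 9*z + (2.0/2)*(0.1619 - z + 0.6101)^2
FOC: (2*4 + 2.0)*z = 9 + 2.0*(0.1619 + 0.6101)
z^{k+1} = 1.0544
Step 3: u-update.
u^{k+1} = 0.6101 + 0.1619 - 1.0544 = -0.2824
Step 4: Primal residual = |0.1619 - 1.0544| = 0.8925


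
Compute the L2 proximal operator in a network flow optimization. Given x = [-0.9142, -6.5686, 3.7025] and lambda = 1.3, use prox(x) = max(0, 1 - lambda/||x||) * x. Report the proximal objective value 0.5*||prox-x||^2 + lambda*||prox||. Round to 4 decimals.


Step 1: Compute ||x||.
||x|| = 7.5954
Step 2: Compute scaling factor.
scale = max(0, 1 - 1.3/7.5954) = 0.8288
Step 3: prox(x) = [-0.7577, -5.4443, 3.0688]
||prox(x)|| = 6.2954
Step 4: Proximal objective.
0.5*||prox-x||^2 = 0.845
lambda*||prox|| = 8.184
Total = 9.0291


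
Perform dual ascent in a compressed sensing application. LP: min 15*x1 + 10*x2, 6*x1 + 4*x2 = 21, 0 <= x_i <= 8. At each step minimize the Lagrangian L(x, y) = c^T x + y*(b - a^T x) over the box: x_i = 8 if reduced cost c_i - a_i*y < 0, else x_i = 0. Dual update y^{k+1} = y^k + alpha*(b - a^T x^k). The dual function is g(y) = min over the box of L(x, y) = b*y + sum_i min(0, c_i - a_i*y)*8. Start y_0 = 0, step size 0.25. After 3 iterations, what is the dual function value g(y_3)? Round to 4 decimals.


Dual ascent for LP: min 15*x1 + 10*x2, 6*x1 + 4*x2 = 21, 0 <= x_i <= 8
Step 1: y^k = 0.0, reduced costs: (15.0, 10.0)
  x^k = (0.0, 0.0), subgradient = b - a^T x = 21.0
  y^{k+1} = 0.0 + 0.25*21.0 = 5.25
Step 2: y^k = 5.25, reduced costs: (-16.5, -11.0)
  x^k = (8.0, 8.0), subgradient = b - a^T x = -59.0
  y^{k+1} = 5.25 + 0.25*-59.0 = -9.5
Step 3: y^k = -9.5, reduced costs: (72.0, 48.0)
  x^k = (0.0, 0.0), subgradient = b - a^T x = 21.0
  y^{k+1} = -9.5 + 0.25*21.0 = -4.25
Dual objective at y_3 = -4.25: reduced costs (40.5, 27.0), box minimizer x = (0.0, 0.0)
g(y_3) = b*y + (c1 - a1*y)*x1 + (c2 - a2*y)*x2 = 21*(-4.25) + 40.5*0.0 + 27.0*0.0 = -89.25 + 0.0 + 0.0 = -89.25


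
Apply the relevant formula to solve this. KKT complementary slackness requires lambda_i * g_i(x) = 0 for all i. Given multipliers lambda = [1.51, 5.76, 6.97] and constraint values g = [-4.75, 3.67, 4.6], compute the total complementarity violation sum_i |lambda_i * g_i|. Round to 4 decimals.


KKT complementary slackness check:
lambda_1 * g_1 = 1.51 * -4.75 = -7.1725
lambda_2 * g_2 = 5.76 * 3.67 = 21.1392
lambda_3 * g_3 = 6.97 * 4.6 = 32.062
Total violation = 7.1725 + 21.1392 + 32.062 = 60.3737


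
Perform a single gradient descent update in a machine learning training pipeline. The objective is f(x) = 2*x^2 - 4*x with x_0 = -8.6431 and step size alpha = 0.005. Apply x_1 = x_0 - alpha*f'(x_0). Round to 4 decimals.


We compute the gradient at x_0 and apply the update.
f'(x) = 4*x - 4
f'(-8.6431) = 4*-8.6431 - 4 = -38.5724
x_1 = -8.6431 - 0.005*-38.5724 = -8.4502


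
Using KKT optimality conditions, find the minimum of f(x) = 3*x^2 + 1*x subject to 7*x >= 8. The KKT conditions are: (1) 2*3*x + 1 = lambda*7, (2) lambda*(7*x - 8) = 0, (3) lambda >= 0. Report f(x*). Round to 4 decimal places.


Step 1: Try lambda = 0 (constraint inactive).
x_unc = -1/(2*3) = -0.1667
Check: 7*-0.1667 = -1.1669 < 8 -- violated!
Step 2: Constraint must be active: 7*x = 8
x* = 8/7 = 1.1429 (rounded; the exact value 8/7 is used below)
lambda = (2*3*(8/7) + 1)/7 = 1.1224
Step 3: Compute optimal value.
f(x*) = 3*(8/7)^2 + 1*(8/7) = 5.0612


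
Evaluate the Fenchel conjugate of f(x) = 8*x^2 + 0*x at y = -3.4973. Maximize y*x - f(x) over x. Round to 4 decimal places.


f*(y) = sup_x {y*x - a*x^2 - b*x} = sup_x {(y-b)*x - a*x^2}
FOC: (y - b) - 2a*x = 0 => x* = (y - b)/(2a)
x* = (-3.4973 - 0)/(2*8) = -0.2186
f*(-3.4973) = (y-b)^2/(4a) = (-3.4973 - 0)^2/(4*8)
= 12.2311/32 = 0.3822


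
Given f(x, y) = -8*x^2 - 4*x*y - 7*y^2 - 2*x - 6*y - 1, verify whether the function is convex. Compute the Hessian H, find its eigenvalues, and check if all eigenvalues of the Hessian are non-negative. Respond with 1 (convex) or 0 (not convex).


The Hessian of f(x,y) = -8*x^2 - 4*x*y - 7*y^2 - 2*x - 6*y - 1 is:
H = [[-16, -4], [-4, -14]]
Trace = -16 - 14 = -30
Determinant = -16*-14 - (-4)^2 = 208
Discriminant = (-30)^2 - 4*208 = 68.0
Eigenvalues: lambda_1 = -19.1231, lambda_2 = -10.8769
The function is not convex.

0


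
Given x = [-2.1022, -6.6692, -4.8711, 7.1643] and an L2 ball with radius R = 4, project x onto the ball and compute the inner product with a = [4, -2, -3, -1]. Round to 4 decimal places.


Step 1: Compute ||x|| (intermediates to 6 decimals).
||x|| = sqrt((-2.1022)^2 + (-6.6692)^2 + (-4.8711)^2 + 7.1643^2) = 11.133386
Step 2: Project.
Since ||x|| > R, scale = R/||x|| = 4/11.133386 = 0.35928, proj(x) = scale * x
proj(x) = [-0.755278, -2.39611, -1.750089, 2.57399]
Step 3: Dot product.
a^T * proj(x) = 4*(-0.755278) - 2*(-2.39611) - 3*(-1.750089) - 1*2.57399 = 4.4474


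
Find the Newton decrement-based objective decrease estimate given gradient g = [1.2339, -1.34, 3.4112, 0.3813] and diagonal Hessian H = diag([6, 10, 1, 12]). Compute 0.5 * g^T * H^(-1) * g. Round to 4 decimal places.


Step 1: H is diagonal, so H^(-1) * g = [0.2057, -0.134, 3.4112, 0.0318].
Step 2: g^T H^(-1) g = sum_i g_i^2 / H_ii
  = (1.2339)^2/6 + (-1.34)^2/10 + (3.4112)^2/1 + (0.3813)^2/12
  = 0.2538 + 0.1796 + 11.6363 + 0.0121 = 12.0817
Step 3: Objective decrease = 0.5 * g^T H^(-1) g = 6.0409


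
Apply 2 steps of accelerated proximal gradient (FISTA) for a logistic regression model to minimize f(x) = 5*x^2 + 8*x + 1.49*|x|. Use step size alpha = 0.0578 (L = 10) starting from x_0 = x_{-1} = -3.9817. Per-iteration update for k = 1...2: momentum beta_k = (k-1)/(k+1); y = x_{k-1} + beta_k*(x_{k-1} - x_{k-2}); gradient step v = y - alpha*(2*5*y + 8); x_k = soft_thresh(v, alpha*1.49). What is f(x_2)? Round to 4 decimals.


FISTA on f(x) = 5*x^2 + 8*x + 1.49*|x|
L = 10, alpha = 0.0578
Iteration 1: beta = 0.0, y = -3.9817 + 0.0*(-3.9817 + 3.9817) = -3.9817
  grad(y) = -31.817, v = y - alpha*grad = -2.1427
  prox(v) = soft_thresh(-2.1427, 0.0861) = -2.0566
Iteration 2: beta = 0.3333, y = -2.0566 + 0.3333*(-2.0566 + 3.9817) = -1.4148
  grad(y) = -6.1484, v = y - alpha*grad = -1.0595
  prox(v) = soft_thresh(-1.0595, 0.0861) = -0.9733
f(x_2) = 5*(-0.9733)^2 + 8*(-0.9733) + 1.49*|-0.9733| = -1.5995


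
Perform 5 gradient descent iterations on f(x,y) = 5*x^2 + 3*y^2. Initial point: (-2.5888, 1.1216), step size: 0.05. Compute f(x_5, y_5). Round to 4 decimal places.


Gradient descent on f(x,y) = 5*x^2 + 3*y^2.
Starting point: (-2.5888, 1.1216), alpha = 0.05
Step 1: grad_x = 2*5*-2.5888 = -25.888, grad_y = 2*3*1.1216 = 6.7296
  x_1 = -2.5888 - 0.05*-25.888 = -1.2944
  y_1 = 1.1216 - 0.05*6.7296 = 0.7851
Step 2: grad_x = 2*5*-1.2944 = -12.944, grad_y = 2*3*0.7851 = 4.7107
  x_2 = -1.2944 - 0.05*-12.944 = -0.6472
  y_2 = 0.7851 - 0.05*4.7107 = 0.5496
Step 3: grad_x = 2*5*-0.6472 = -6.472, grad_y = 2*3*0.5496 = 3.2975
  x_3 = -0.6472 - 0.05*-6.472 = -0.3236
  y_3 = 0.5496 - 0.05*3.2975 = 0.3847
Step 4: grad_x = 2*5*-0.3236 = -3.236, grad_y = 2*3*0.3847 = 2.3083
  x_4 = -0.3236 - 0.05*-3.236 = -0.1618
  y_4 = 0.3847 - 0.05*2.3083 = 0.2693
Step 5: grad_x = 2*5*-0.1618 = -1.618, grad_y = 2*3*0.2693 = 1.6158
  x_5 = -0.1618 - 0.05*-1.618 = -0.0809
  y_5 = 0.2693 - 0.05*1.6158 = 0.1885
f(-0.0809, 0.1885) = 5*(-0.0809)^2 + 3*0.1885^2 = 0.1393


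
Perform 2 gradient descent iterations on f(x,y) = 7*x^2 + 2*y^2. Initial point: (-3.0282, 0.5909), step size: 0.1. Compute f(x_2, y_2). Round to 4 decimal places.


Gradient descent on f(x,y) = 7*x^2 + 2*y^2.
Starting point: (-3.0282, 0.5909), alpha = 0.1
Step 1: grad_x = 2*7*-3.0282 = -42.3948, grad_y = 2*2*0.5909 = 2.3636
  x_1 = -3.0282 - 0.1*-42.3948 = 1.2113
  y_1 = 0.5909 - 0.1*2.3636 = 0.3545
Step 2: grad_x = 2*7*1.2113 = 16.9579, grad_y = 2*2*0.3545 = 1.4182
  x_2 = 1.2113 - 0.1*16.9579 = -0.4845
  y_2 = 0.3545 - 0.1*1.4182 = 0.2127
f(-0.4845, 0.2127) = 7*(-0.4845)^2 + 2*0.2127^2 = 1.7338


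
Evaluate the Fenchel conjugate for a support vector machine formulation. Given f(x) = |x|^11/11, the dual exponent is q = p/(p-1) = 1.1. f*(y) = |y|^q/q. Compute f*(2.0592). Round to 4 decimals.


The conjugate exponent q satisfies 1/p + 1/q = 1.
p = 11, so q = 11/(11 - 1) = 1.1
|y|^q = 2.0592^1.1 = 2.2134
f*(2.0592) = 2.2134 / 1.1 = 2.0122


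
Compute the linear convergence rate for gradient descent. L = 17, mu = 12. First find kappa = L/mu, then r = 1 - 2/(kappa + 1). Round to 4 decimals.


Step 1: Compute the condition number.
kappa = L/mu = 17/12 = 1.4167
Step 2: Compute the convergence rate.
r = 1 - 2/(kappa + 1) = 1 - 2*mu/(L + mu) = (L - mu)/(L + mu) = 5/29 = 0.1724


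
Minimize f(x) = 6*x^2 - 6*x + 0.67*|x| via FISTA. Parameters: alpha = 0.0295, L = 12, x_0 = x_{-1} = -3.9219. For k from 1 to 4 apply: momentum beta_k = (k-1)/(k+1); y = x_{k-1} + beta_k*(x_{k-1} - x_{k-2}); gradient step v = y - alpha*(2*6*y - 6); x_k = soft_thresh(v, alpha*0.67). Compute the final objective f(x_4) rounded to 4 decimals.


FISTA on f(x) = 6*x^2 - 6*x + 0.67*|x|
L = 12, alpha = 0.0295
Iteration 1: beta = 0.0, y = -3.9219 + 0.0*(-3.9219 + 3.9219) = -3.9219
  grad(y) = -53.0628, v = y - alpha*grad = -2.3565
  prox(v) = soft_thresh(-2.3565, 0.0198) = -2.3368
Iteration 2: beta = 0.3333, y = -2.3368 + 0.3333*(-2.3368 + 3.9219) = -1.8084
  grad(y) = -27.7009, v = y - alpha*grad = -0.9912
  prox(v) = soft_thresh(-0.9912, 0.0198) = -0.9715
Iteration 3: beta = 0.5, y = -0.9715 + 0.5*(-0.9715 + 2.3368) = -0.2888
  grad(y) = -9.4657, v = y - alpha*grad = -0.0096
  prox(v) = soft_thresh(-0.0096, 0.0198) = 0.0
Iteration 4: beta = 0.6, y = 0.0 + 0.6*(0.0 + 0.9715) = 0.5829
  grad(y) = 0.9946, v = y - alpha*grad = 0.5535
  prox(v) = soft_thresh(0.5535, 0.0198) = 0.5338
f(x_4) = 6*0.5338^2 - 6*0.5338 + 0.67*|0.5338| = -1.1355


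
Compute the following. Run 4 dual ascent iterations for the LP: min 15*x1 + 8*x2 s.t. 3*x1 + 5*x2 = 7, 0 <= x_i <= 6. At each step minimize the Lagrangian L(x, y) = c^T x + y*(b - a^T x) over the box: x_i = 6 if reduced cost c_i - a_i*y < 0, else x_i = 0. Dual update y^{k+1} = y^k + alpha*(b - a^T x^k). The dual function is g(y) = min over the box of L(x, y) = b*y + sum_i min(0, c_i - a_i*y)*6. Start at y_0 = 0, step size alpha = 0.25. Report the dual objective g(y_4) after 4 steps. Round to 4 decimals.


Dual ascent for LP: min 15*x1 + 8*x2, 3*x1 + 5*x2 = 7, 0 <= x_i <= 6
Step 1: y^k = 0.0, reduced costs: (15.0, 8.0)
  x^k = (0.0, 0.0), subgradient = b - a^T x = 7.0
  y^{k+1} = 0.0 + 0.25*7.0 = 1.75
Step 2: y^k = 1.75, reduced costs: (9.75, -0.75)
  x^k = (0.0, 6.0), subgradient = b - a^T x = -23.0
  y^{k+1} = 1.75 + 0.25*-23.0 = -4.0
Step 3: y^k = -4.0, reduced costs: (27.0, 28.0)
  x^k = (0.0, 0.0), subgradient = b - a^T x = 7.0
  y^{k+1} = -4.0 + 0.25*7.0 = -2.25
Step 4: y^k = -2.25, reduced costs: (21.75, 19.25)
  x^k = (0.0, 0.0), subgradient = b - a^T x = 7.0
  y^{k+1} = -2.25 + 0.25*7.0 = -0.5
Dual objective at y_4 = -0.5: reduced costs (16.5, 10.5), box minimizer x = (0.0, 0.0)
g(y_4) = b*y + (c1 - a1*y)*x1 + (c2 - a2*y)*x2 = 7*(-0.5) + 16.5*0.0 + 10.5*0.0 = -3.5 + 0.0 + 0.0 = -3.5


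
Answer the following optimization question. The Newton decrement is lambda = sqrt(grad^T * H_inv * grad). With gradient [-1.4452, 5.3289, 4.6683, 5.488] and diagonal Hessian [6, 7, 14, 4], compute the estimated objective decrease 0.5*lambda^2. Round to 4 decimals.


Step 1: H is diagonal, so H^(-1) * g = [-0.2409, 0.7613, 0.3335, 1.372].
Step 2: g^T H^(-1) g = sum_i g_i^2 / H_ii
  = (-1.4452)^2/6 + (5.3289)^2/7 + (4.6683)^2/14 + (5.488)^2/4
  = 0.3481 + 4.0567 + 1.5566 + 7.5295 = 13.491
Step 3: Objective decrease = 0.5 * g^T H^(-1) g = 6.7455


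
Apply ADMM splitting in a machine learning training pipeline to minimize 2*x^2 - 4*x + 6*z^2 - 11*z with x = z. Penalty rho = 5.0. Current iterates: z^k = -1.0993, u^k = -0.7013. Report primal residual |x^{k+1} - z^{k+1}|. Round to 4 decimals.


ADMM iteration with rho = 5.0, z^k = -1.0993, u^k = -0.7013
Step 1: x-update.
Minimize 2*x^2 - 4*x + (5.0/2)*(x + 1.0993 - 0.7013)^2
FOC: (2*2 + 5.0)*x = 4 + 5.0*(-1.0993 + 0.7013)
x^{k+1} = 0.2233
Step 2: z-update.
Minimize 6*z^2 - 11*z + (5.0/2)*(0.2233 - z - 0.7013)^2
FOC: (2*6 + 5.0)*z = 11 + 5.0*(0.2233 - 0.7013)
z^{k+1} = 0.5065
Step 3: u-update.
u^{k+1} = -0.7013 + 0.2233 - 0.5065 = -0.9844
Step 4: Primal residual = |0.2233 - 0.5065| = 0.2831


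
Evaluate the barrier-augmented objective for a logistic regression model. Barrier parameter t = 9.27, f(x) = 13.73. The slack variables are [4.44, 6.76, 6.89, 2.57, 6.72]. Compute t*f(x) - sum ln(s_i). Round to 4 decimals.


Step 1: Compute log-barrier.
ln values: [1.4907, 1.911, 1.9301, 0.9439, 1.9051]
phi = -(1.4907 + 1.911 + 1.9301 + 0.9439 + 1.9051) = -8.1807
Step 2: Compute augmented objective.
t*f(x) = 9.27*13.73 = 127.2771
Total = 127.2771 - 8.1807 = 119.0964


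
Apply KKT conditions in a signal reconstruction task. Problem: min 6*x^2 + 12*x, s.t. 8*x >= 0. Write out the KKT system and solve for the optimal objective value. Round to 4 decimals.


Step 1: Try lambda = 0 (constraint inactive).
x_unc = -12/(2*6) = -1.0
Check: 8*-1.0 = -8.0 < 0 -- violated!
Step 2: Constraint must be active: 8*x = 0
x* = 0/8 = 0.0
lambda = (2*6*0.0 + 12)/8 = 1.5
Step 3: Compute optimal value.
f(x*) = 6*0.0^2 + 12*0.0 = 0.0


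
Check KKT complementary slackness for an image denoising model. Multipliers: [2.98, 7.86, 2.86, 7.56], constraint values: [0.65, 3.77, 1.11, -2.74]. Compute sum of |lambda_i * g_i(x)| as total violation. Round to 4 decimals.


KKT complementary slackness check:
lambda_1 * g_1 = 2.98 * 0.65 = 1.937
lambda_2 * g_2 = 7.86 * 3.77 = 29.6322
lambda_3 * g_3 = 2.86 * 1.11 = 3.1746
lambda_4 * g_4 = 7.56 * -2.74 = -20.7144
Total violation = 1.937 + 29.6322 + 3.1746 + 20.7144 = 55.4582


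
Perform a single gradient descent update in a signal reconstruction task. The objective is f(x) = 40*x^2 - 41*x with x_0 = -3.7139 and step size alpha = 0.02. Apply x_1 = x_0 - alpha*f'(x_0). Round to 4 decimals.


We compute the gradient at x_0 and apply the update.
f'(x) = 80*x - 41
f'(-3.7139) = 80*-3.7139 - 41 = -338.112
x_1 = -3.7139 - 0.02*-338.112 = 3.0483


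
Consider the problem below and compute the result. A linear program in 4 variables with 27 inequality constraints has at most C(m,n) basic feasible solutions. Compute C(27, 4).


Each vertex corresponds to some choice of n active constraints out of m, so the number of vertices is at most C(m, n) = m! / (n!(m-n)!).
m = 27, n = 4
Numerator: 27 * 26 * 25 * 24
Denominator: 4! = 24
C(27, 4) = 17550


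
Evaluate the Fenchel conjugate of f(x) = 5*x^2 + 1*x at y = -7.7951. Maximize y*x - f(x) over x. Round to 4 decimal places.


f*(y) = sup_x {y*x - a*x^2 - b*x} = sup_x {(y-b)*x - a*x^2}
FOC: (y - b) - 2a*x = 0 => x* = (y - b)/(2a)
x* = (-7.7951 - 1)/(2*5) = -0.8795
f*(-7.7951) = (y-b)^2/(4a) = (-7.7951 - 1)^2/(4*5)
= 77.3538/20 = 3.8677


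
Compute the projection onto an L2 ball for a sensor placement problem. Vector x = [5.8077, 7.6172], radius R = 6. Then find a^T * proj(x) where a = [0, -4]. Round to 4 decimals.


Step 1: Compute ||x|| (intermediates to 6 decimals).
||x|| = sqrt(5.8077^2 + 7.6172^2) = 9.57868
Step 2: Project.
Since ||x|| > R, scale = R/||x|| = 6/9.57868 = 0.626391, proj(x) = scale * x
proj(x) = [3.637891, 4.771346]
Step 3: Dot product.
a^T * proj(x) = 0*3.637891 - 4*4.771346 = -19.0854


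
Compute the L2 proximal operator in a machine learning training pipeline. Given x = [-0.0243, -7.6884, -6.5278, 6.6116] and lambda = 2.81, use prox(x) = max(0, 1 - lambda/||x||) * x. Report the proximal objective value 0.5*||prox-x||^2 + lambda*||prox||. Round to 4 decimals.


Step 1: Compute ||x||.
||x|| = 12.0597
Step 2: Compute scaling factor.
scale = max(0, 1 - 2.81/12.0597) = 0.767
Step 3: prox(x) = [-0.0186, -5.897, -5.0068, 5.0711]
||prox(x)|| = 9.2497
Step 4: Proximal objective.
0.5*||prox-x||^2 = 3.9481
lambda*||prox|| = 25.9917
Total = 29.9398


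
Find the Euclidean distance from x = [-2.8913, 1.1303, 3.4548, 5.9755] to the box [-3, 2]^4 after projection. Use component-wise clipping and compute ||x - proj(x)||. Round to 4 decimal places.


Project each component onto [-3, 2].
clip(-2.8913) = -2.8913, clip(1.1303) = 1.1303, clip(3.4548) = 2.0, clip(5.9755) = 2.0
Projection = [-2.8913, 1.1303, 2.0, 2.0]
Squared diffs: [0.0, 0.0, 2.1164, 15.8046]
Distance = sqrt(17.921) = 4.2333


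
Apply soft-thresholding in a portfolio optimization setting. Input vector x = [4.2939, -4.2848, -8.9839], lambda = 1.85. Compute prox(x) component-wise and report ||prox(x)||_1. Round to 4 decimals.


Soft-thresholding with lambda = 1.85:
prox(4.2939) = sign(4.2939)*max(|4.2939| - 1.85, 0) = 2.4439
prox(-4.2848) = sign(-4.2848)*max(|-4.2848| - 1.85, 0) = -2.4348
prox(-8.9839) = sign(-8.9839)*max(|-8.9839| - 1.85, 0) = -7.1339
prox(x) = [2.4439, -2.4348, -7.1339]
||prox(x)||_1 = 2.4439 + 2.4348 + 7.1339 = 12.0126


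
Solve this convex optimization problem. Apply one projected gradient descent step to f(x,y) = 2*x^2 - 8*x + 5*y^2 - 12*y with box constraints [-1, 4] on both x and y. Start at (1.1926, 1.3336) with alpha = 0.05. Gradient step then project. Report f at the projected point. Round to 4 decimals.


Step 1: Compute gradient at (1.1926, 1.3336).
grad_x = 2*2*1.1926 - 8 = -3.2296
grad_y = 2*5*1.3336 - 12 = 1.336
Step 2: Gradient step.
x_raw = 1.1926 - 0.05*-3.2296 = 1.3541
y_raw = 1.3336 - 0.05*1.336 = 1.2668
Step 3: Project onto [-1, 4].
x_proj = clip(1.3541) = 1.3541
y_proj = clip(1.2668) = 1.2668
Step 4: Evaluate f.
f(1.3541, 1.2668) = -14.3433


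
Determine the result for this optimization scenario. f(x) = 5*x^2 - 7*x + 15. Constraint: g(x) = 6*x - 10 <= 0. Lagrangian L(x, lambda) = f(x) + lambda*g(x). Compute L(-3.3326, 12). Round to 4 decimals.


Step 1: Evaluate f(x).
f(-3.3326) = 5*(-3.3326)^2 - 7*(-3.3326) + 15 = 93.8593
Step 2: Evaluate g(x).
g(-3.3326) = 6*-3.3326 - 10 = -29.9956
Step 3: Compute Lagrangian.
L = 93.8593 + 12*-29.9956 = -266.0879


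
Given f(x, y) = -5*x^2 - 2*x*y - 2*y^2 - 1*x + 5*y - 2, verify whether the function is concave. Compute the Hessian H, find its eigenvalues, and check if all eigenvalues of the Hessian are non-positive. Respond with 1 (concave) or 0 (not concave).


The Hessian of f(x,y) = -5*x^2 - 2*x*y - 2*y^2 - 1*x + 5*y - 2 is:
H = [[-10, -2], [-2, -4]]
Trace = -10 - 4 = -14
Determinant = -10*-4 - (-2)^2 = 36
Discriminant = (-14)^2 - 4*36 = 52.0
Eigenvalues: lambda_1 = -10.6056, lambda_2 = -3.3944
The function is concave.

1


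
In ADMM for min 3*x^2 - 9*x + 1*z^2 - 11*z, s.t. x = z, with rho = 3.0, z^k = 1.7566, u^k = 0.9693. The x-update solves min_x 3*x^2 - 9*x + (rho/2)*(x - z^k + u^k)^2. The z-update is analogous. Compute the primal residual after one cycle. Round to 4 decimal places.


ADMM iteration with rho = 3.0, z^k = 1.7566, u^k = 0.9693
Step 1: x-update.
Minimize 3*x^2 - 9*x + (3.0/2)*(x - 1.7566 + 0.9693)^2
FOC: (2*3 + 3.0)*x = 9 + 3.0*(1.7566 - 0.9693)
x^{k+1} = 1.2624
Step 2: z-update.
Minimize 1*z^2 - 11*z + (3.0/2)*(1.2624 - z + 0.9693)^2
FOC: (2*1 + 3.0)*z = 11 + 3.0*(1.2624 + 0.9693)
z^{k+1} = 3.539
Step 3: u-update.
u^{k+1} = 0.9693 + 1.2624 - 3.539 = -1.3073
Step 4: Primal residual = |1.2624 - 3.539| = 2.2766


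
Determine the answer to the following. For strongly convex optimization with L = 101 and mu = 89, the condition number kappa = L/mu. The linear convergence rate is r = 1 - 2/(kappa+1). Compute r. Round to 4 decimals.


Step 1: Compute the condition number.
kappa = L/mu = 101/89 = 1.1348
Step 2: Compute the convergence rate.
r = 1 - 2/(kappa + 1) = 1 - 2*mu/(L + mu) = (L - mu)/(L + mu) = 12/190 = 0.0632


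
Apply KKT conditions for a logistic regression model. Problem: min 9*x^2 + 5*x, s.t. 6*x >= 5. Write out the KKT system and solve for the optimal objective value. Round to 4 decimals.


Step 1: Try lambda = 0 (constraint inactive).
x_unc = -5/(2*9) = -0.2778
Check: 6*-0.2778 = -1.6668 < 5 -- violated!
Step 2: Constraint must be active: 6*x = 5
x* = 5/6 = 0.8333 (rounded; the exact value 5/6 is used below)
lambda = (2*9*(5/6) + 5)/6 = 3.3333
Step 3: Compute optimal value.
f(x*) = 9*(5/6)^2 + 5*(5/6) = 10.4167


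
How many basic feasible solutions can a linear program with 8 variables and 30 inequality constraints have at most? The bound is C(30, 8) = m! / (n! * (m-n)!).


Each vertex corresponds to some choice of n active constraints out of m, so the number of vertices is at most C(m, n) = m! / (n!(m-n)!).
m = 30, n = 8
Numerator: 30 * 29 * 28 * 27 * 26 * 25 * 24 * 23
Denominator: 8! = 40320
C(30, 8) = 5852925


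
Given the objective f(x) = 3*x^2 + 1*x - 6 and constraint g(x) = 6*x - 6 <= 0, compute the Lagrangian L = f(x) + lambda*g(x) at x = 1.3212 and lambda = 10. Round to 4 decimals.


Step 1: Evaluate f(x).
f(1.3212) = 3*1.3212^2 + 1*1.3212 - 6 = 0.5579
Step 2: Evaluate g(x).
g(1.3212) = 6*1.3212 - 6 = 1.9272
Step 3: Compute Lagrangian.
L = 0.5579 + 10*1.9272 = 19.8299


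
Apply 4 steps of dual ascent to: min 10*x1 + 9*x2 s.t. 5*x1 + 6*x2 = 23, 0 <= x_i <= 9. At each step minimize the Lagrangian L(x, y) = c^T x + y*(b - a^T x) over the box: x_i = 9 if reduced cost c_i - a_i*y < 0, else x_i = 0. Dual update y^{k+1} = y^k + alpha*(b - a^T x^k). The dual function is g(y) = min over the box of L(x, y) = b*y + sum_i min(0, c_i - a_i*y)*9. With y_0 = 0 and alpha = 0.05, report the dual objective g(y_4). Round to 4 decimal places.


Dual ascent for LP: min 10*x1 + 9*x2, 5*x1 + 6*x2 = 23, 0 <= x_i <= 9
Step 1: y^k = 0.0, reduced costs: (10.0, 9.0)
  x^k = (0.0, 0.0), subgradient = b - a^T x = 23.0
  y^{k+1} = 0.0 + 0.05*23.0 = 1.15
Step 2: y^k = 1.15, reduced costs: (4.25, 2.1)
  x^k = (0.0, 0.0), subgradient = b - a^T x = 23.0
  y^{k+1} = 1.15 + 0.05*23.0 = 2.3
Step 3: y^k = 2.3, reduced costs: (-1.5, -4.8)
  x^k = (9.0, 9.0), subgradient = b - a^T x = -76.0
  y^{k+1} = 2.3 + 0.05*-76.0 = -1.5
Step 4: y^k = -1.5, reduced costs: (17.5, 18.0)
  x^k = (0.0, 0.0), subgradient = b - a^T x = 23.0
  y^{k+1} = -1.5 + 0.05*23.0 = -0.35
Dual objective at y_4 = -0.35: reduced costs (11.75, 11.1), box minimizer x = (0.0, 0.0)
g(y_4) = b*y + (c1 - a1*y)*x1 + (c2 - a2*y)*x2 = 23*(-0.35) + 11.75*0.0 + 11.1*0.0 = -8.05 + 0.0 + 0.0 = -8.05


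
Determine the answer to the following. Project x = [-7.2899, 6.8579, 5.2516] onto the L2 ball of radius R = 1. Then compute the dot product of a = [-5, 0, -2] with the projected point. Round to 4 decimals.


Step 1: Compute ||x|| (intermediates to 6 decimals).
||x|| = sqrt((-7.2899)^2 + 6.8579^2 + 5.2516^2) = 11.302776
Step 2: Project.
Since ||x|| > R, scale = R/||x|| = 1/11.302776 = 0.088474, proj(x) = scale * x
proj(x) = [-0.644967, 0.606746, 0.46463]
Step 3: Dot product.
a^T * proj(x) = -5*(-0.644967) + 0*0.606746 - 2*0.46463 = 2.2956


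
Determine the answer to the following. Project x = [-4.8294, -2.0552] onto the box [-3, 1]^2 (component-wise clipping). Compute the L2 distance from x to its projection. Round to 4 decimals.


Project each component onto [-3, 1].
clip(-4.8294) = -3.0, clip(-2.0552) = -2.0552
Projection = [-3.0, -2.0552]
Squared diffs: [3.3467, 0.0]
Distance = sqrt(3.3467) = 1.8294


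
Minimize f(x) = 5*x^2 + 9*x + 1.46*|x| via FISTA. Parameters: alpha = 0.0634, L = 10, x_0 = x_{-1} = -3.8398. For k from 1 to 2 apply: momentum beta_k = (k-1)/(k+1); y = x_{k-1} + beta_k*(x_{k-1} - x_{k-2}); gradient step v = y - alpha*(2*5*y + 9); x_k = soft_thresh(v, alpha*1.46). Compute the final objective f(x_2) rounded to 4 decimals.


FISTA on f(x) = 5*x^2 + 9*x + 1.46*|x|
L = 10, alpha = 0.0634
Iteration 1: beta = 0.0, y = -3.8398 + 0.0*(-3.8398 + 3.8398) = -3.8398
  grad(y) = -29.398, v = y - alpha*grad = -1.976
  prox(v) = soft_thresh(-1.976, 0.0926) = -1.8834
Iteration 2: beta = 0.3333, y = -1.8834 + 0.3333*(-1.8834 + 3.8398) = -1.2313
  grad(y) = -3.3127, v = y - alpha*grad = -1.0212
  prox(v) = soft_thresh(-1.0212, 0.0926) = -0.9287
f(x_2) = 5*(-0.9287)^2 + 9*(-0.9287) + 1.46*|-0.9287| = -2.69


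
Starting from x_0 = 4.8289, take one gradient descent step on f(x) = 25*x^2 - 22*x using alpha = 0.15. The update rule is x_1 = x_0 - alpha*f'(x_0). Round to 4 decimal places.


We compute the gradient at x_0 and apply the update.
f'(x) = 50*x - 22
f'(4.8289) = 50*4.8289 - 22 = 219.445
x_1 = 4.8289 - 0.15*219.445 = -28.0879


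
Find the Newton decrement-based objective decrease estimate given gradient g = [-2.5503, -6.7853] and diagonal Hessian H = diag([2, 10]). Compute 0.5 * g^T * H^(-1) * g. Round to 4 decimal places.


Step 1: H is diagonal, so H^(-1) * g = [-1.2752, -0.6785].
Step 2: g^T H^(-1) g = sum_i g_i^2 / H_ii
  = (-2.5503)^2/2 + (-6.7853)^2/10
  = 3.252 + 4.604 = 7.856
Step 3: Objective decrease = 0.5 * g^T H^(-1) g = 3.928


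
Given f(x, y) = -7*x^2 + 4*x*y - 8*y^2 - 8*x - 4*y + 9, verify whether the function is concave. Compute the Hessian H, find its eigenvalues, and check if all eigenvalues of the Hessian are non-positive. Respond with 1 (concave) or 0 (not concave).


The Hessian of f(x,y) = -7*x^2 + 4*x*y - 8*y^2 - 8*x - 4*y + 9 is:
H = [[-14, 4], [4, -16]]
Trace = -14 - 16 = -30
Determinant = -14*-16 - (4)^2 = 208
Discriminant = (-30)^2 - 4*208 = 68.0
Eigenvalues: lambda_1 = -19.1231, lambda_2 = -10.8769
The function is concave.

1


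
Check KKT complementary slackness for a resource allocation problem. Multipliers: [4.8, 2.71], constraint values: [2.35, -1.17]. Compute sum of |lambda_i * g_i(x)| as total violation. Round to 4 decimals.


KKT complementary slackness check:
lambda_1 * g_1 = 4.8 * 2.35 = 11.28
lambda_2 * g_2 = 2.71 * -1.17 = -3.1707
Total violation = 11.28 + 3.1707 = 14.4507


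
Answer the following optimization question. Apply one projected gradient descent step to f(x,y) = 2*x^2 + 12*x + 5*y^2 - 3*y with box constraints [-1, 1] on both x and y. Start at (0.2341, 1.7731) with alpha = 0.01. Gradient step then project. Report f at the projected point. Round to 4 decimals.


Step 1: Compute gradient at (0.2341, 1.7731).
grad_x = 2*2*0.2341 + 12 = 12.9364
grad_y = 2*5*1.7731 - 3 = 14.731
Step 2: Gradient step.
x_raw = 0.2341 - 0.01*12.9364 = 0.1047
y_raw = 1.7731 - 0.01*14.731 = 1.6258
Step 3: Project onto [-1, 1].
x_proj = clip(0.1047) = 0.1047
y_proj = clip(1.6258) = 1.0
Step 4: Evaluate f.
f(0.1047, 1.0) = 3.2788


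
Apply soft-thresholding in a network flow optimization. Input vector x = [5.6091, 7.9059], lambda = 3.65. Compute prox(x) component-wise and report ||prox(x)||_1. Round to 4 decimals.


Soft-thresholding with lambda = 3.65:
prox(5.6091) = sign(5.6091)*max(|5.6091| - 3.65, 0) = 1.9591
prox(7.9059) = sign(7.9059)*max(|7.9059| - 3.65, 0) = 4.2559
prox(x) = [1.9591, 4.2559]
||prox(x)||_1 = 1.9591 + 4.2559 = 6.215


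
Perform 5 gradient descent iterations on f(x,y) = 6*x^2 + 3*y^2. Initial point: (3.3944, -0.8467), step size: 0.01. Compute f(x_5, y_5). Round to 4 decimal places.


Gradient descent on f(x,y) = 6*x^2 + 3*y^2.
Starting point: (3.3944, -0.8467), alpha = 0.01
Step 1: grad_x = 2*6*3.3944 = 40.7328, grad_y = 2*3*-0.8467 = -5.0802
  x_1 = 3.3944 - 0.01*40.7328 = 2.9871
  y_1 = -0.8467 - 0.01*-5.0802 = -0.7959
Step 2: grad_x = 2*6*2.9871 = 35.8449, grad_y = 2*3*-0.7959 = -4.7754
  x_2 = 2.9871 - 0.01*35.8449 = 2.6286
  y_2 = -0.7959 - 0.01*-4.7754 = -0.7481
Step 3: grad_x = 2*6*2.6286 = 31.5435, grad_y = 2*3*-0.7481 = -4.4889
  x_3 = 2.6286 - 0.01*31.5435 = 2.3132
  y_3 = -0.7481 - 0.01*-4.4889 = -0.7033
Step 4: grad_x = 2*6*2.3132 = 27.7583, grad_y = 2*3*-0.7033 = -4.2195
  x_4 = 2.3132 - 0.01*27.7583 = 2.0356
  y_4 = -0.7033 - 0.01*-4.2195 = -0.6611
Step 5: grad_x = 2*6*2.0356 = 24.4273, grad_y = 2*3*-0.6611 = -3.9664
  x_5 = 2.0356 - 0.01*24.4273 = 1.7913
  y_5 = -0.6611 - 0.01*-3.9664 = -0.6214
f(1.7913, -0.6214) = 6*1.7913^2 + 3*(-0.6214)^2 = 20.4116


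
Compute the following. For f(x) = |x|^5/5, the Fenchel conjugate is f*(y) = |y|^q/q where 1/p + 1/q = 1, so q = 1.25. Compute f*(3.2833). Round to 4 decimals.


The conjugate exponent q satisfies 1/p + 1/q = 1.
p = 5, so q = 5/(5 - 1) = 1.25
|y|^q = 3.2833^1.25 = 4.4197
f*(3.2833) = 4.4197 / 1.25 = 3.5357


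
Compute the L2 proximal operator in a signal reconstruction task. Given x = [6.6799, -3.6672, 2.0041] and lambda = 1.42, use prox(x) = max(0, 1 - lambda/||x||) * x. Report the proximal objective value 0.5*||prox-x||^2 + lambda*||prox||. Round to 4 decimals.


Step 1: Compute ||x||.
||x|| = 7.8795
Step 2: Compute scaling factor.
scale = max(0, 1 - 1.42/7.8795) = 0.8198
Step 3: prox(x) = [5.4761, -3.0063, 1.6429]
||prox(x)|| = 6.4595
Step 4: Proximal objective.
0.5*||prox-x||^2 = 1.0082
lambda*||prox|| = 9.1725
Total = 10.1806


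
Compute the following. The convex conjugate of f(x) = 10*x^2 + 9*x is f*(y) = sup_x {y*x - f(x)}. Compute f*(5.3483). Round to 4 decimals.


f*(y) = sup_x {y*x - a*x^2 - b*x} = sup_x {(y-b)*x - a*x^2}
FOC: (y - b) - 2a*x = 0 => x* = (y - b)/(2a)
x* = (5.3483 - 9)/(2*10) = -0.1826
f*(5.3483) = (y-b)^2/(4a) = (5.3483 - 9)^2/(4*10)
= 13.3349/40 = 0.3334


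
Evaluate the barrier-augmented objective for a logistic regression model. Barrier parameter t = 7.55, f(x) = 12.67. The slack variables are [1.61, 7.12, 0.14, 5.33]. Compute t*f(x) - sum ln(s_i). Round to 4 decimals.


Step 1: Compute log-barrier.
ln values: [0.4762, 1.9629, -1.9661, 1.6734]
phi = -(0.4762 + 1.9629 - 1.9661 + 1.6734) = -2.1464
Step 2: Compute augmented objective.
t*f(x) = 7.55*12.67 = 95.6585
Total = 95.6585 - 2.1464 = 93.5121


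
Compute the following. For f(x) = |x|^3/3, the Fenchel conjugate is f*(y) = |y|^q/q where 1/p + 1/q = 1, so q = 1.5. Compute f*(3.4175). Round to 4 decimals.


The conjugate exponent q satisfies 1/p + 1/q = 1.
p = 3, so q = 3/(3 - 1) = 1.5
|y|^q = 3.4175^1.5 = 6.3178
f*(3.4175) = 6.3178 / 1.5 = 4.2118


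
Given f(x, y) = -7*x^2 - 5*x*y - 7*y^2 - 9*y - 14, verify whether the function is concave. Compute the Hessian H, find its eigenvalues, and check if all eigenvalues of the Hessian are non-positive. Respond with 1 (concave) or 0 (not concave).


The Hessian of f(x,y) = -7*x^2 - 5*x*y - 7*y^2 - 9*y - 14 is:
H = [[-14, -5], [-5, -14]]
Trace = -14 - 14 = -28
Determinant = -14*-14 - (-5)^2 = 171
Discriminant = (-28)^2 - 4*171 = 100.0
Eigenvalues: lambda_1 = -19.0, lambda_2 = -9.0
The function is concave.

1


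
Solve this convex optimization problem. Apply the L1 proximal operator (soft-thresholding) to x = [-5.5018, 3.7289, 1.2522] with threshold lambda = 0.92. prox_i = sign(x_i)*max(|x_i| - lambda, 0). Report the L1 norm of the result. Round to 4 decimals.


Soft-thresholding with lambda = 0.92:
prox(-5.5018) = sign(-5.5018)*max(|-5.5018| - 0.92, 0) = -4.5818
prox(3.7289) = sign(3.7289)*max(|3.7289| - 0.92, 0) = 2.8089
prox(1.2522) = sign(1.2522)*max(|1.2522| - 0.92, 0) = 0.3322
prox(x) = [-4.5818, 2.8089, 0.3322]
||prox(x)||_1 = 4.5818 + 2.8089 + 0.3322 = 7.7229


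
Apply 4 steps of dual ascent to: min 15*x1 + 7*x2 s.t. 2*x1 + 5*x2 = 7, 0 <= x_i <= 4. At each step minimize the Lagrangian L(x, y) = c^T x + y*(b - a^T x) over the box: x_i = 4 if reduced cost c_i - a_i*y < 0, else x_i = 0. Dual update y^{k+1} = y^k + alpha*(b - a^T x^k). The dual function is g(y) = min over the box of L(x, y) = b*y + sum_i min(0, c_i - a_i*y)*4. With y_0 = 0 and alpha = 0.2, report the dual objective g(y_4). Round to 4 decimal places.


Dual ascent for LP: min 15*x1 + 7*x2, 2*x1 + 5*x2 = 7, 0 <= x_i <= 4
Step 1: y^k = 0.0, reduced costs: (15.0, 7.0)
  x^k = (0.0, 0.0), subgradient = b - a^T x = 7.0
  y^{k+1} = 0.0 + 0.2*7.0 = 1.4
Step 2: y^k = 1.4, reduced costs: (12.2, 0.0)
  x^k = (0.0, 0.0), subgradient = b - a^T x = 7.0
  y^{k+1} = 1.4 + 0.2*7.0 = 2.8
Step 3: y^k = 2.8, reduced costs: (9.4, -7.0)
  x^k = (0.0, 4.0), subgradient = b - a^T x = -13.0
  y^{k+1} = 2.8 + 0.2*-13.0 = 0.2
Step 4: y^k = 0.2, reduced costs: (14.6, 6.0)
  x^k = (0.0, 0.0), subgradient = b - a^T x = 7.0
  y^{k+1} = 0.2 + 0.2*7.0 = 1.6
Dual objective at y_4 = 1.6: reduced costs (11.8, -1.0), box minimizer x = (0.0, 4.0)
g(y_4) = b*y + (c1 - a1*y)*x1 + (c2 - a2*y)*x2 = 7*1.6 + 11.8*0.0 + (-1.0)*4.0 = 11.2 + 0.0 - 4.0 = 7.2


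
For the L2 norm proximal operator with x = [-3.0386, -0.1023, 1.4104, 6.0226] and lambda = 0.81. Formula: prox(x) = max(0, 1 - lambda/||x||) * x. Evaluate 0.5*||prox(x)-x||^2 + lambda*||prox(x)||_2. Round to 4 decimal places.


Step 1: Compute ||x||.
||x|| = 6.8924
Step 2: Compute scaling factor.
scale = max(0, 1 - 0.81/6.8924) = 0.8825
Step 3: prox(x) = [-2.6815, -0.0903, 1.2446, 5.3148]
||prox(x)|| = 6.0824
Step 4: Proximal objective.
0.5*||prox-x||^2 = 0.3281
lambda*||prox|| = 4.9267
Total = 5.2548


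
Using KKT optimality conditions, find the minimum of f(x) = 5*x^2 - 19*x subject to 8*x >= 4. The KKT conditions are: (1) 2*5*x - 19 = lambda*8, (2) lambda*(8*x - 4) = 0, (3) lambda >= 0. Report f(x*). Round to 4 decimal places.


Step 1: Try lambda = 0 (constraint inactive).
Stationarity: 2*5*x - 19 = 0
x* = 19/(2*5) = 1.9
Check constraint: 8*1.9 = 15.2 >= 4 -- satisfied.
Step 2: Compute optimal value.
f(x*) = 5*1.9^2 - 19*1.9 = -18.05


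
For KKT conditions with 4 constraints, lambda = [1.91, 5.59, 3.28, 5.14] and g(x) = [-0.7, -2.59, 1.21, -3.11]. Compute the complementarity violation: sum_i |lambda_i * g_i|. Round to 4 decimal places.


KKT complementary slackness check:
lambda_1 * g_1 = 1.91 * -0.7 = -1.337
lambda_2 * g_2 = 5.59 * -2.59 = -14.4781
lambda_3 * g_3 = 3.28 * 1.21 = 3.9688
lambda_4 * g_4 = 5.14 * -3.11 = -15.9854
Total violation = 1.337 + 14.4781 + 3.9688 + 15.9854 = 35.7693


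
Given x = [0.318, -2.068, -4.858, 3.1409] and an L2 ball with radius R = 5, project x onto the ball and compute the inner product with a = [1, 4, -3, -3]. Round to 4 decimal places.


Step 1: Compute ||x|| (intermediates to 6 decimals).
||x|| = sqrt(0.318^2 + (-2.068)^2 + (-4.858)^2 + 3.1409^2) = 6.15168
Step 2: Project.
Since ||x|| > R, scale = R/||x|| = 5/6.15168 = 0.812786, proj(x) = scale * x
proj(x) = [0.258466, -1.680841, -3.948514, 2.55288]
Step 3: Dot product.
a^T * proj(x) = 1*0.258466 + 4*(-1.680841) - 3*(-3.948514) - 3*2.55288 = -2.278


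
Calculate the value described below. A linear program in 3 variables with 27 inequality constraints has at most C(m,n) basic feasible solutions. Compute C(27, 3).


Each vertex corresponds to some choice of n active constraints out of m, so the number of vertices is at most C(m, n) = m! / (n!(m-n)!).
m = 27, n = 3
Numerator: 27 * 26 * 25
Denominator: 3! = 6
C(27, 3) = 2925


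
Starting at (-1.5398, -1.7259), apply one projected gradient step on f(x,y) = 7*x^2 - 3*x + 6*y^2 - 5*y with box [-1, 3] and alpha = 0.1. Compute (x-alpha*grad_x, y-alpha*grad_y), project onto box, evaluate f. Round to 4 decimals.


Step 1: Compute gradient at (-1.5398, -1.7259).
grad_x = 2*7*-1.5398 - 3 = -24.5572
grad_y = 2*6*-1.7259 - 5 = -25.7108
Step 2: Gradient step.
x_raw = -1.5398 - 0.1*-24.5572 = 0.9159
y_raw = -1.7259 - 0.1*-25.7108 = 0.8452
Step 3: Project onto [-1, 3].
x_proj = clip(0.9159) = 0.9159
y_proj = clip(0.8452) = 0.8452
Step 4: Evaluate f.
f(0.9159, 0.8452) = 3.1847


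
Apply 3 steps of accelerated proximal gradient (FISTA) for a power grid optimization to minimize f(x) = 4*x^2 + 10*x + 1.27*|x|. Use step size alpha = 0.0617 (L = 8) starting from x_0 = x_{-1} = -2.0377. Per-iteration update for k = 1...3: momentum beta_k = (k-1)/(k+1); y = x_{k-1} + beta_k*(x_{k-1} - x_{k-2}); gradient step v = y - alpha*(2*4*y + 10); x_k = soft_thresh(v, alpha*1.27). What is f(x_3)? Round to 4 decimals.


FISTA on f(x) = 4*x^2 + 10*x + 1.27*|x|
L = 8, alpha = 0.0617
Iteration 1: beta = 0.0, y = -2.0377 + 0.0*(-2.0377 + 2.0377) = -2.0377
  grad(y) = -6.3016, v = y - alpha*grad = -1.6489
  prox(v) = soft_thresh(-1.6489, 0.0784) = -1.5705
Iteration 2: beta = 0.3333, y = -1.5705 + 0.3333*(-1.5705 + 2.0377) = -1.4148
  grad(y) = -1.3185, v = y - alpha*grad = -1.3335
  prox(v) = soft_thresh(-1.3335, 0.0784) = -1.2551
Iteration 3: beta = 0.5, y = -1.2551 + 0.5*(-1.2551 + 1.5705) = -1.0974
  grad(y) = 1.2209, v = y - alpha*grad = -1.1727
  prox(v) = soft_thresh(-1.1727, 0.0784) = -1.0944
f(x_3) = 4*(-1.0944)^2 + 10*(-1.0944) + 1.27*|-1.0944| = -4.7633


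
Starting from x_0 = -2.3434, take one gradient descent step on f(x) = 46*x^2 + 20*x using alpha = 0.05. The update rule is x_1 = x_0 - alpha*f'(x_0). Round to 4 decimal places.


We compute the gradient at x_0 and apply the update.
f'(x) = 92*x + 20
f'(-2.3434) = 92*-2.3434 + 20 = -195.5928
x_1 = -2.3434 - 0.05*-195.5928 = 7.4362


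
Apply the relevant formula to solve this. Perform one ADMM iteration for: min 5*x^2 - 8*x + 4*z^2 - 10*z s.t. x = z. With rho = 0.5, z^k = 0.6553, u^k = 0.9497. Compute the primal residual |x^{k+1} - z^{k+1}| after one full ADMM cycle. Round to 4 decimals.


ADMM iteration with rho = 0.5, z^k = 0.6553, u^k = 0.9497
Step 1: x-update.
Minimize 5*x^2 - 8*x + (0.5/2)*(x - 0.6553 + 0.9497)^2
FOC: (2*5 + 0.5)*x = 8 + 0.5*(0.6553 - 0.9497)
x^{k+1} = 0.7479
Step 2: z-update.
Minimize 4*z^2 - 10*z + (0.5/2)*(0.7479 - z + 0.9497)^2
FOC: (2*4 + 0.5)*z = 10 + 0.5*(0.7479 + 0.9497)
z^{k+1} = 1.2763
Step 3: u-update.
u^{k+1} = 0.9497 + 0.7479 - 1.2763 = 0.4213
Step 4: Primal residual = |0.7479 - 1.2763| = 0.5284
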